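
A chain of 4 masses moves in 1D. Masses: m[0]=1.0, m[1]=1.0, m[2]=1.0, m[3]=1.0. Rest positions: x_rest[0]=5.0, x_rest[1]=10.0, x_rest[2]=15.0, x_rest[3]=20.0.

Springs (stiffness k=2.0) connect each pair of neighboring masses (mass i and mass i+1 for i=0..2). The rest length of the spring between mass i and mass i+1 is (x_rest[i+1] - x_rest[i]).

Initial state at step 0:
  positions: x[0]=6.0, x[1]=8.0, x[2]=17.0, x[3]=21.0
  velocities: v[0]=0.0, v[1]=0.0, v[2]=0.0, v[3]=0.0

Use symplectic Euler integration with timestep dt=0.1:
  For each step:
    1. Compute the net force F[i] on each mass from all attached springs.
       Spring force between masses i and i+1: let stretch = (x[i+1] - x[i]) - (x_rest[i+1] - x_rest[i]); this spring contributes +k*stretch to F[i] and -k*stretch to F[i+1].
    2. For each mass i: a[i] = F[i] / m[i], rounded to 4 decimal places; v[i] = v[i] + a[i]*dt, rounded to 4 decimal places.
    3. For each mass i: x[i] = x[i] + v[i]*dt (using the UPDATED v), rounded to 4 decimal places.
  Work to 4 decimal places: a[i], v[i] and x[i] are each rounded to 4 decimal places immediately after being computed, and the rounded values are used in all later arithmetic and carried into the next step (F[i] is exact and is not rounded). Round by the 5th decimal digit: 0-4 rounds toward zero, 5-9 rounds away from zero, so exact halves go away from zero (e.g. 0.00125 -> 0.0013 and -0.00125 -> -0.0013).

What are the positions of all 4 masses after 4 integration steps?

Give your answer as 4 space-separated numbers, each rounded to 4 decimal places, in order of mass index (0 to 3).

Step 0: x=[6.0000 8.0000 17.0000 21.0000] v=[0.0000 0.0000 0.0000 0.0000]
Step 1: x=[5.9400 8.1400 16.9000 21.0200] v=[-0.6000 1.4000 -1.0000 0.2000]
Step 2: x=[5.8240 8.4112 16.7072 21.0576] v=[-1.1600 2.7120 -1.9280 0.3760]
Step 3: x=[5.6597 8.7966 16.4355 21.1082] v=[-1.6426 3.8538 -2.7171 0.5059]
Step 4: x=[5.4582 9.2720 16.1045 21.1653] v=[-2.0152 4.7542 -3.3103 0.5714]

Answer: 5.4582 9.2720 16.1045 21.1653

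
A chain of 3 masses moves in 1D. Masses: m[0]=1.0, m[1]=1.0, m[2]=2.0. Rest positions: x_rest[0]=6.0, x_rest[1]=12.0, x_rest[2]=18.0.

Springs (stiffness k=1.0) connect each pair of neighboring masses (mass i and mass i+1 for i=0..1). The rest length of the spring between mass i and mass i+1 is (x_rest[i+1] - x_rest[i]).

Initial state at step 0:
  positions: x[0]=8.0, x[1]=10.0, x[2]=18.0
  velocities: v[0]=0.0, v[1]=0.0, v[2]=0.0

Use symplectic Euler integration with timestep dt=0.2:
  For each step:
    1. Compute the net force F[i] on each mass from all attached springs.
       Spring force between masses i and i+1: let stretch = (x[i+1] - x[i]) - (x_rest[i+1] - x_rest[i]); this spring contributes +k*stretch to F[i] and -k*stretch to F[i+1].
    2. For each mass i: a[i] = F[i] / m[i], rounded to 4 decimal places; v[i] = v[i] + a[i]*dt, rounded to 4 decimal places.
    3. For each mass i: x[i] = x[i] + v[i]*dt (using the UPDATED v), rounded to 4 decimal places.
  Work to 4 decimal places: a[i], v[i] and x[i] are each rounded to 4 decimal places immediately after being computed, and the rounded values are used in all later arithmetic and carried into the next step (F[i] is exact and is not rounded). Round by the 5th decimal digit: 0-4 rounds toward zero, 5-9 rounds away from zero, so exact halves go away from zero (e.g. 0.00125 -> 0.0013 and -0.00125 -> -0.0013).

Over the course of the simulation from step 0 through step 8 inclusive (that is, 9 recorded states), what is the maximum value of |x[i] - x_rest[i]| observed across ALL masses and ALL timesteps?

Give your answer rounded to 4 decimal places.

Answer: 2.1752

Derivation:
Step 0: x=[8.0000 10.0000 18.0000] v=[0.0000 0.0000 0.0000]
Step 1: x=[7.8400 10.2400 17.9600] v=[-0.8000 1.2000 -0.2000]
Step 2: x=[7.5360 10.6928 17.8856] v=[-1.5200 2.2640 -0.3720]
Step 3: x=[7.1183 11.3070 17.7873] v=[-2.0886 3.0712 -0.4913]
Step 4: x=[6.6281 12.0129 17.6794] v=[-2.4509 3.5295 -0.5393]
Step 5: x=[6.1133 12.7301 17.5782] v=[-2.5739 3.5858 -0.5059]
Step 6: x=[5.6232 13.3765 17.5001] v=[-2.4505 3.2321 -0.3907]
Step 7: x=[5.2032 13.8777 17.4595] v=[-2.0998 2.5062 -0.2031]
Step 8: x=[4.8902 14.1752 17.4672] v=[-1.5649 1.4877 0.0387]
Max displacement = 2.1752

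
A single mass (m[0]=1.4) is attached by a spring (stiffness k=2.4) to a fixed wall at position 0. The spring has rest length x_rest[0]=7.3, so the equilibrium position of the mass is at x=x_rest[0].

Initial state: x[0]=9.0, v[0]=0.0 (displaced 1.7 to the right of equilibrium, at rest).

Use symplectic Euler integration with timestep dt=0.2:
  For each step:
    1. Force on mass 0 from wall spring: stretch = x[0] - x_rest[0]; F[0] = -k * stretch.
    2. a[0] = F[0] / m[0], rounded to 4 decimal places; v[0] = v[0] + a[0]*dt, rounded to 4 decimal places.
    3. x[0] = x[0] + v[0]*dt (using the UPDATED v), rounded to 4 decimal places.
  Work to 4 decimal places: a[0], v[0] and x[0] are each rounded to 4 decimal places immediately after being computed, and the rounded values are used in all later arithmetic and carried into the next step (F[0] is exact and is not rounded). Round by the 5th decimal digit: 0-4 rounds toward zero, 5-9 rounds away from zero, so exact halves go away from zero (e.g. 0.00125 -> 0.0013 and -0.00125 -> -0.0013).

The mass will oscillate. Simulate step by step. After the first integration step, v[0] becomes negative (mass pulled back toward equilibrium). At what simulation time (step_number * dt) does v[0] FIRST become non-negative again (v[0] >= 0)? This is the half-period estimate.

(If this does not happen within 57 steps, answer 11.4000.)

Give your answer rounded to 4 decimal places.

Answer: 2.4000

Derivation:
Step 0: x=[9.0000] v=[0.0000]
Step 1: x=[8.8834] v=[-0.5829]
Step 2: x=[8.6582] v=[-1.1258]
Step 3: x=[8.3399] v=[-1.5915]
Step 4: x=[7.9503] v=[-1.9480]
Step 5: x=[7.5161] v=[-2.1710]
Step 6: x=[7.0671] v=[-2.2451]
Step 7: x=[6.6341] v=[-2.1652]
Step 8: x=[6.2467] v=[-1.9369]
Step 9: x=[5.9315] v=[-1.5758]
Step 10: x=[5.7102] v=[-1.1066]
Step 11: x=[5.5979] v=[-0.5615]
Step 12: x=[5.6023] v=[0.0221]
First v>=0 after going negative at step 12, time=2.4000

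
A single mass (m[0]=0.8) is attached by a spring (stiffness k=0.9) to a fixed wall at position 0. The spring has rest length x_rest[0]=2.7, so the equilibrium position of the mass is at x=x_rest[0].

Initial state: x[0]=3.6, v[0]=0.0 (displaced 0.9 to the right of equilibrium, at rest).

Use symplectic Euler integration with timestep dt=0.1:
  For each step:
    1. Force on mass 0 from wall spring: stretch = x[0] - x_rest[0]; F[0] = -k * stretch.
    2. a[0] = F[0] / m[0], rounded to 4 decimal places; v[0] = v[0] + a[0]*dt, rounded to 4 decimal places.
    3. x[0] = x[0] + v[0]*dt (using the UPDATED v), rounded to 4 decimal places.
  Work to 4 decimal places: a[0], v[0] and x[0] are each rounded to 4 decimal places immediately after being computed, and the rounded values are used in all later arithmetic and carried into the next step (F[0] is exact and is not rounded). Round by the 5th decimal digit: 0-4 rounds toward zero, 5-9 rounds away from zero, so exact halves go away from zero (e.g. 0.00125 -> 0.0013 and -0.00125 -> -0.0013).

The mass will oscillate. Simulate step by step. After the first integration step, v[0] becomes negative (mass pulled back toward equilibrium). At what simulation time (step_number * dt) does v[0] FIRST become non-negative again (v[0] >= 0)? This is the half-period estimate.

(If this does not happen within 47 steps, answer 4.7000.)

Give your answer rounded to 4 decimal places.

Answer: 3.0000

Derivation:
Step 0: x=[3.6000] v=[0.0000]
Step 1: x=[3.5899] v=[-0.1013]
Step 2: x=[3.5698] v=[-0.2014]
Step 3: x=[3.5399] v=[-0.2993]
Step 4: x=[3.5005] v=[-0.3938]
Step 5: x=[3.4521] v=[-0.4839]
Step 6: x=[3.3953] v=[-0.5685]
Step 7: x=[3.3306] v=[-0.6467]
Step 8: x=[3.2588] v=[-0.7176]
Step 9: x=[3.1808] v=[-0.7805]
Step 10: x=[3.0973] v=[-0.8346]
Step 11: x=[3.0094] v=[-0.8793]
Step 12: x=[2.9180] v=[-0.9141]
Step 13: x=[2.8241] v=[-0.9386]
Step 14: x=[2.7288] v=[-0.9526]
Step 15: x=[2.6332] v=[-0.9558]
Step 16: x=[2.5384] v=[-0.9483]
Step 17: x=[2.4454] v=[-0.9301]
Step 18: x=[2.3553] v=[-0.9015]
Step 19: x=[2.2690] v=[-0.8627]
Step 20: x=[2.1876] v=[-0.8142]
Step 21: x=[2.1119] v=[-0.7566]
Step 22: x=[2.0429] v=[-0.6904]
Step 23: x=[1.9813] v=[-0.6165]
Step 24: x=[1.9277] v=[-0.5357]
Step 25: x=[1.8828] v=[-0.4488]
Step 26: x=[1.8471] v=[-0.3569]
Step 27: x=[1.8210] v=[-0.2610]
Step 28: x=[1.8048] v=[-0.1621]
Step 29: x=[1.7987] v=[-0.0614]
Step 30: x=[1.8027] v=[0.0400]
First v>=0 after going negative at step 30, time=3.0000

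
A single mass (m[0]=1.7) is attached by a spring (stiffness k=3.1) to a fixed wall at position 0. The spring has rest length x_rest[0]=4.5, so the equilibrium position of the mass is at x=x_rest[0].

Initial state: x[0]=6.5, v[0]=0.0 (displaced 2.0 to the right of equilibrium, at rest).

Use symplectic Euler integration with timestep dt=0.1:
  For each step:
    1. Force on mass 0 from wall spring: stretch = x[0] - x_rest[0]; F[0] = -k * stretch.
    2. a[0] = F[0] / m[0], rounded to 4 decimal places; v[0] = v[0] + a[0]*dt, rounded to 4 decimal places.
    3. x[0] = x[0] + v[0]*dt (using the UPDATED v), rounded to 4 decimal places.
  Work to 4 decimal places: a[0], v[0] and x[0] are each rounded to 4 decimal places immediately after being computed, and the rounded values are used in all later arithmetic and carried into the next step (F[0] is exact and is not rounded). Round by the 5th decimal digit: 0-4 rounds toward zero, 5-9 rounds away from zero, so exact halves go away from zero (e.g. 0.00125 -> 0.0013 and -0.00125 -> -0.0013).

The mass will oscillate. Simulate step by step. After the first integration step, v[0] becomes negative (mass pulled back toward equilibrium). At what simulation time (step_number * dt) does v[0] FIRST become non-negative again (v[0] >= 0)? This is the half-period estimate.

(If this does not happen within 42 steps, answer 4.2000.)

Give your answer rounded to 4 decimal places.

Step 0: x=[6.5000] v=[0.0000]
Step 1: x=[6.4635] v=[-0.3647]
Step 2: x=[6.3912] v=[-0.7228]
Step 3: x=[6.2844] v=[-1.0677]
Step 4: x=[6.1451] v=[-1.3931]
Step 5: x=[5.9758] v=[-1.6931]
Step 6: x=[5.7796] v=[-1.9622]
Step 7: x=[5.5601] v=[-2.1955]
Step 8: x=[5.3212] v=[-2.3888]
Step 9: x=[5.0673] v=[-2.5386]
Step 10: x=[4.8031] v=[-2.6421]
Step 11: x=[4.5334] v=[-2.6974]
Step 12: x=[4.2631] v=[-2.7035]
Step 13: x=[3.9971] v=[-2.6603]
Step 14: x=[3.7402] v=[-2.5686]
Step 15: x=[3.4972] v=[-2.4301]
Step 16: x=[3.2725] v=[-2.2472]
Step 17: x=[3.0702] v=[-2.0234]
Step 18: x=[2.8939] v=[-1.7627]
Step 19: x=[2.7469] v=[-1.4698]
Step 20: x=[2.6319] v=[-1.1501]
Step 21: x=[2.5510] v=[-0.8095]
Step 22: x=[2.5056] v=[-0.4541]
Step 23: x=[2.4966] v=[-0.0904]
Step 24: x=[2.5241] v=[0.2749]
First v>=0 after going negative at step 24, time=2.4000

Answer: 2.4000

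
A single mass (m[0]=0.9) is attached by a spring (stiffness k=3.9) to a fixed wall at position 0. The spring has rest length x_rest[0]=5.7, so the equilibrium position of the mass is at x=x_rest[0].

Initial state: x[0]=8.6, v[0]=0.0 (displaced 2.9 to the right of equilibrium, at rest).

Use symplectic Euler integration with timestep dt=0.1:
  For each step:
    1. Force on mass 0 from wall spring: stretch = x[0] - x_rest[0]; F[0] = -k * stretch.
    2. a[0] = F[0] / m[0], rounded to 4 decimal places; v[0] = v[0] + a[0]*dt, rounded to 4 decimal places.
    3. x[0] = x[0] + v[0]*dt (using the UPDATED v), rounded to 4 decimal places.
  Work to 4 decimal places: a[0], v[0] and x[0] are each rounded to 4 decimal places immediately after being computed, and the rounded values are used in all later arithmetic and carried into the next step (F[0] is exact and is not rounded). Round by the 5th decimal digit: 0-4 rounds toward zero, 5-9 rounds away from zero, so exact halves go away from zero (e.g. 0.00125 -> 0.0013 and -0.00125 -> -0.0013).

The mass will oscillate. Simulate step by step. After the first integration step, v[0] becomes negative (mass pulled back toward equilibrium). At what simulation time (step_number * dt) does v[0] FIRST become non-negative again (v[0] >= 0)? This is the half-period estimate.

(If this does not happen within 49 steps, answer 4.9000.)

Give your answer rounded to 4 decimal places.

Step 0: x=[8.6000] v=[0.0000]
Step 1: x=[8.4743] v=[-1.2567]
Step 2: x=[8.2284] v=[-2.4589]
Step 3: x=[7.8730] v=[-3.5545]
Step 4: x=[7.4234] v=[-4.4961]
Step 5: x=[6.8991] v=[-5.2429]
Step 6: x=[6.3229] v=[-5.7625]
Step 7: x=[5.7197] v=[-6.0324]
Step 8: x=[5.1156] v=[-6.0409]
Step 9: x=[4.5368] v=[-5.7877]
Step 10: x=[4.0084] v=[-5.2837]
Step 11: x=[3.5533] v=[-4.5507]
Step 12: x=[3.1913] v=[-3.6205]
Step 13: x=[2.9380] v=[-2.5334]
Step 14: x=[2.8044] v=[-1.3365]
Step 15: x=[2.7962] v=[-0.0817]
Step 16: x=[2.9139] v=[1.1766]
First v>=0 after going negative at step 16, time=1.6000

Answer: 1.6000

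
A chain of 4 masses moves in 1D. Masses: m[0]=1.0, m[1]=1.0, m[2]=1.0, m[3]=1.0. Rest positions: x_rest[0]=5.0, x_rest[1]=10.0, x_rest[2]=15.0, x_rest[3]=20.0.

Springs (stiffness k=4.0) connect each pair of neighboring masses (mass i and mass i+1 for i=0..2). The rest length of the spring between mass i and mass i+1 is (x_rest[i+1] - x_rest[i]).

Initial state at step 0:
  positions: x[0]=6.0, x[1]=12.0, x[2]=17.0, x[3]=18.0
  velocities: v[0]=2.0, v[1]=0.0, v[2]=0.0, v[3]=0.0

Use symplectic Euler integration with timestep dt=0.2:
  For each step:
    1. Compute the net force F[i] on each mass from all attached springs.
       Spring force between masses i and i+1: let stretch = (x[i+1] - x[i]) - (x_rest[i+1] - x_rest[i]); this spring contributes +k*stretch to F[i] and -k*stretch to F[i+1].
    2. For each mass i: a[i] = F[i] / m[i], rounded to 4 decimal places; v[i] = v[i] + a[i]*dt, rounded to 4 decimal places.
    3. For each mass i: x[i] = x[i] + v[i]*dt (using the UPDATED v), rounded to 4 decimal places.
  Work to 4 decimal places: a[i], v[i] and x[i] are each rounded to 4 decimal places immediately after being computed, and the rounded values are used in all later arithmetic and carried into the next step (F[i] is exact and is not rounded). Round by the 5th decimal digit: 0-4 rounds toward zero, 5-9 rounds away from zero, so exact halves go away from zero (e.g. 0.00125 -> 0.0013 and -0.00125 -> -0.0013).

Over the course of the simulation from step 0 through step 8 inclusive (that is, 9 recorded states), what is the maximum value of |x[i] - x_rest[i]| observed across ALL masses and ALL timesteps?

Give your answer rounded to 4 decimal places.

Step 0: x=[6.0000 12.0000 17.0000 18.0000] v=[2.0000 0.0000 0.0000 0.0000]
Step 1: x=[6.5600 11.8400 16.3600 18.6400] v=[2.8000 -0.8000 -3.2000 3.2000]
Step 2: x=[7.1648 11.5584 15.3616 19.7152] v=[3.0240 -1.4080 -4.9920 5.3760]
Step 3: x=[7.6726 11.1823 14.4513 20.8938] v=[2.5389 -1.8803 -4.5517 5.8931]
Step 4: x=[7.9419 10.7677 14.0487 21.8416] v=[1.3467 -2.0729 -2.0129 4.7391]
Step 5: x=[7.8634 10.4260 14.3680 22.3426] v=[-0.3927 -1.7087 1.5966 2.5048]
Step 6: x=[7.3949 10.3050 15.3325 22.3676] v=[-2.3426 -0.6052 4.8227 0.1251]
Step 7: x=[6.5920 10.5227 16.6183 22.0670] v=[-4.0145 1.0887 6.4288 -1.5030]
Step 8: x=[5.6180 11.0868 17.8006 21.6946] v=[-4.8699 2.8206 5.9113 -1.8620]
Max displacement = 2.9419

Answer: 2.9419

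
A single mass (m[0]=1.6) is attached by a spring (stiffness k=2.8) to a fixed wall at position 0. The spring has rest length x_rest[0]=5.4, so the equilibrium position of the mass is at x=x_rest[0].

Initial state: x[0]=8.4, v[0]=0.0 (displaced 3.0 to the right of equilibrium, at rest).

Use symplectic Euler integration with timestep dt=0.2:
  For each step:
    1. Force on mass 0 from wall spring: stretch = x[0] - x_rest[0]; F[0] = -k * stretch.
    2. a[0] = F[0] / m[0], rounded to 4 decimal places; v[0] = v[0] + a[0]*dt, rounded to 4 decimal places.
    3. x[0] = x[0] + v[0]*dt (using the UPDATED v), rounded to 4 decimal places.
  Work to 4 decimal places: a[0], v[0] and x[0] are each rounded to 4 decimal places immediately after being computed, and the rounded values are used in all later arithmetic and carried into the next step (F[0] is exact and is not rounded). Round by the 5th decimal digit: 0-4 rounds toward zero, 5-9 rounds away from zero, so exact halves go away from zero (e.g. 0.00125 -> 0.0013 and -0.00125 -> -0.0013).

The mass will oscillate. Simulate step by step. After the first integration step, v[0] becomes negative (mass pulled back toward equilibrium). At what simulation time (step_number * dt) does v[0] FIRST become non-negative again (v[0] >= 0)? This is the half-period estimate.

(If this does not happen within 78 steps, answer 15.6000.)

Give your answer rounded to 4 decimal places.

Answer: 2.4000

Derivation:
Step 0: x=[8.4000] v=[0.0000]
Step 1: x=[8.1900] v=[-1.0500]
Step 2: x=[7.7847] v=[-2.0265]
Step 3: x=[7.2125] v=[-2.8611]
Step 4: x=[6.5134] v=[-3.4955]
Step 5: x=[5.7364] v=[-3.8852]
Step 6: x=[4.9358] v=[-4.0029]
Step 7: x=[4.1677] v=[-3.8404]
Step 8: x=[3.4859] v=[-3.4091]
Step 9: x=[2.9381] v=[-2.7392]
Step 10: x=[2.5626] v=[-1.8775]
Step 11: x=[2.3857] v=[-0.8844]
Step 12: x=[2.4198] v=[0.1706]
First v>=0 after going negative at step 12, time=2.4000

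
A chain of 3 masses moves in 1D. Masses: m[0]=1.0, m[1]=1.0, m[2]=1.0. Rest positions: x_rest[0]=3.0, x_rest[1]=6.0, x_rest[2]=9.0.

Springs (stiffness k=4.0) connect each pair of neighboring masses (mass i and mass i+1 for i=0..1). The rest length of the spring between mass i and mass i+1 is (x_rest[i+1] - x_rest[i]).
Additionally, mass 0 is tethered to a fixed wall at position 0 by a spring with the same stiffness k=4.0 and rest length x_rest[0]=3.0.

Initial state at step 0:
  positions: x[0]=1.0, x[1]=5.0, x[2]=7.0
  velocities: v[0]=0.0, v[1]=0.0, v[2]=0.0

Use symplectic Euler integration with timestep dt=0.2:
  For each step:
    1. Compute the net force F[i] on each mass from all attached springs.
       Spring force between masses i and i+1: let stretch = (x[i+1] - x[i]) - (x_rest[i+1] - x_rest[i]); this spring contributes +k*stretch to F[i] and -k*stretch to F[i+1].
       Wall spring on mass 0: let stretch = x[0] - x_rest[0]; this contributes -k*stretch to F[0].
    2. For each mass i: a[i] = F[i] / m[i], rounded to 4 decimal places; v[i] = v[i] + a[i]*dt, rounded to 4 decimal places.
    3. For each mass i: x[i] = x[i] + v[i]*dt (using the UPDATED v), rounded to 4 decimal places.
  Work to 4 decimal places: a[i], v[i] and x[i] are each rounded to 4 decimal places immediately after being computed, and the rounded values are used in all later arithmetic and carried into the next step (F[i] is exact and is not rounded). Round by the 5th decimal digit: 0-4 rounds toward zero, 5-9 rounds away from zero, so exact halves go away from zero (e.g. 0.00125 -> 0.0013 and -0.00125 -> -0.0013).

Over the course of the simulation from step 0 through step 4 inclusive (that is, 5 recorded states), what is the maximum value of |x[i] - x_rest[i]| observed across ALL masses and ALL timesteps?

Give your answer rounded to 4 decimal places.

Answer: 2.0066

Derivation:
Step 0: x=[1.0000 5.0000 7.0000] v=[0.0000 0.0000 0.0000]
Step 1: x=[1.4800 4.6800 7.1600] v=[2.4000 -1.6000 0.8000]
Step 2: x=[2.2352 4.2448 7.4032] v=[3.7760 -2.1760 1.2160]
Step 3: x=[2.9543 3.9934 7.6211] v=[3.5955 -1.2570 1.0893]
Step 4: x=[3.3670 4.1562 7.7385] v=[2.0633 0.8139 0.5871]
Max displacement = 2.0066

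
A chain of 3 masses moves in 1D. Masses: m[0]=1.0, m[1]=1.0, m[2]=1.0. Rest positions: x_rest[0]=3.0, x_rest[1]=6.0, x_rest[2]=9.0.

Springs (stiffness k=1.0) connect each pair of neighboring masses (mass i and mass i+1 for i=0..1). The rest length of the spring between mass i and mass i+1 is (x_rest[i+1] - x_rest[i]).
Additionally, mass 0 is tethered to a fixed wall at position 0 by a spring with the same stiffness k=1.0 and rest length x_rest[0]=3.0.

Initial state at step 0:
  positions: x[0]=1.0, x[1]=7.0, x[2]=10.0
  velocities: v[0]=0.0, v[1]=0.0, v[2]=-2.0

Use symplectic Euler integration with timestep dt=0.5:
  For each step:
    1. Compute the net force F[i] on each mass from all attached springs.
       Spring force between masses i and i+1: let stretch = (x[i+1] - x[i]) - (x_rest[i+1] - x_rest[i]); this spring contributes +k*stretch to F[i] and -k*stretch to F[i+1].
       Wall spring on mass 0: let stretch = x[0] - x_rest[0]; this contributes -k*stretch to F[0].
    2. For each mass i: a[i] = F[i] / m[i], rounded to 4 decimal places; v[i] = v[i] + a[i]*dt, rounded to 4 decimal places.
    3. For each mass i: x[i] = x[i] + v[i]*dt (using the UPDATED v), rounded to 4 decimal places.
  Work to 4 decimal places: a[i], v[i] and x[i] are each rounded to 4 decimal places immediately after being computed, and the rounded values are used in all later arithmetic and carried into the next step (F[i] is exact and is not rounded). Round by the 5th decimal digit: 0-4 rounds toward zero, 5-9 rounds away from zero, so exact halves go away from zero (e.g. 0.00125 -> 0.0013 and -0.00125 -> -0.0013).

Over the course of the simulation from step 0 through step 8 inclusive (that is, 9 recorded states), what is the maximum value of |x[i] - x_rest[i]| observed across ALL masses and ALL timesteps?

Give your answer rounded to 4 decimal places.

Step 0: x=[1.0000 7.0000 10.0000] v=[0.0000 0.0000 -2.0000]
Step 1: x=[2.2500 6.2500 9.0000] v=[2.5000 -1.5000 -2.0000]
Step 2: x=[3.9375 5.1875 8.0625] v=[3.3750 -2.1250 -1.8750]
Step 3: x=[4.9532 4.5313 7.1563] v=[2.0313 -1.3125 -1.8125]
Step 4: x=[4.6251 4.6368 6.3438] v=[-0.6563 0.2110 -1.6250]
Step 5: x=[3.1436 5.1662 5.8546] v=[-2.9630 1.0587 -0.9785]
Step 6: x=[1.3819 5.3620 5.9433] v=[-3.5235 0.3916 0.1773]
Step 7: x=[0.2697 4.7081 6.6367] v=[-2.2244 -1.3078 1.3867]
Step 8: x=[0.1997 3.4268 7.5979] v=[-0.1401 -2.5627 1.9224]
Max displacement = 3.1454

Answer: 3.1454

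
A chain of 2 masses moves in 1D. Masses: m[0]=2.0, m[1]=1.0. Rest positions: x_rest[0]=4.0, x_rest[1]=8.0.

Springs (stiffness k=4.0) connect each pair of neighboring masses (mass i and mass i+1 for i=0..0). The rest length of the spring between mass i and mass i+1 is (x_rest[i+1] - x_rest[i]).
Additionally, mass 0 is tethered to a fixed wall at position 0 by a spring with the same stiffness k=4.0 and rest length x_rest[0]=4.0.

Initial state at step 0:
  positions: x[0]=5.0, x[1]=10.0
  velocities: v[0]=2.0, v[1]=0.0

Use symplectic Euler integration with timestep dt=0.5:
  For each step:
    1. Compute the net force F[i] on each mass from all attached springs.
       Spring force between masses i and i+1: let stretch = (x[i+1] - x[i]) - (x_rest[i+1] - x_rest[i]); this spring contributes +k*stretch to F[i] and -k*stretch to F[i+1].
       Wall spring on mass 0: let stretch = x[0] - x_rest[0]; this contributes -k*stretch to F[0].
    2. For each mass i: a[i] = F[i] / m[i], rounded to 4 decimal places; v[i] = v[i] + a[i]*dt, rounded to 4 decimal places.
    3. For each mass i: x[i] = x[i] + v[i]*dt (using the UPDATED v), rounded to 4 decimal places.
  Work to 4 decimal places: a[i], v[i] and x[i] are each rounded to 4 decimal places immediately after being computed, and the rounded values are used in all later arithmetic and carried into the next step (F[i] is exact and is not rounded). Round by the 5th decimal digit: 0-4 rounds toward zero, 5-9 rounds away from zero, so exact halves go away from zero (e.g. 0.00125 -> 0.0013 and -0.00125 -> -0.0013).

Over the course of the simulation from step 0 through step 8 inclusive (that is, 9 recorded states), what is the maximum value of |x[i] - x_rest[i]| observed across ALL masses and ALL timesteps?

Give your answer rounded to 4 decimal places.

Step 0: x=[5.0000 10.0000] v=[2.0000 0.0000]
Step 1: x=[6.0000 9.0000] v=[2.0000 -2.0000]
Step 2: x=[5.5000 9.0000] v=[-1.0000 0.0000]
Step 3: x=[4.0000 9.5000] v=[-3.0000 1.0000]
Step 4: x=[3.2500 8.5000] v=[-1.5000 -2.0000]
Step 5: x=[3.5000 6.2500] v=[0.5000 -4.5000]
Step 6: x=[3.3750 5.2500] v=[-0.2500 -2.0000]
Step 7: x=[2.5000 6.3750] v=[-1.7500 2.2500]
Step 8: x=[2.3125 7.6250] v=[-0.3750 2.5000]
Max displacement = 2.7500

Answer: 2.7500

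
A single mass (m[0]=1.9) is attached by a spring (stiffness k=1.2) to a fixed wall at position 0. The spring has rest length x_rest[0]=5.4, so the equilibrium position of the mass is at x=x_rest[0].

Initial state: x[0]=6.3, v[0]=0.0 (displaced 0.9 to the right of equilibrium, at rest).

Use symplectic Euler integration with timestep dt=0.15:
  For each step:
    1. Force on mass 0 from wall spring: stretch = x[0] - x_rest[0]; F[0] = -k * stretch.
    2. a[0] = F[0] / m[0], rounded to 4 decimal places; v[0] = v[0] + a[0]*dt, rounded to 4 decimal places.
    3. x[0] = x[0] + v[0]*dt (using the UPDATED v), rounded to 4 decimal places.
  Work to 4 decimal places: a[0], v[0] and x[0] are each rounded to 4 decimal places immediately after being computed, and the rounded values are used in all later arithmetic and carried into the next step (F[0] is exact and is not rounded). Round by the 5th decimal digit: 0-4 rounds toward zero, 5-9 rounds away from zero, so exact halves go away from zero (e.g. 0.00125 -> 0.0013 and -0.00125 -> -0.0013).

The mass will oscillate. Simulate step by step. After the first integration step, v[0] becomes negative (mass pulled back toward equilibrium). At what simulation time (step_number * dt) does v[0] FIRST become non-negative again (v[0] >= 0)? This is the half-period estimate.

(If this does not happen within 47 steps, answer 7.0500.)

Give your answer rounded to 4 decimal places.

Answer: 4.0500

Derivation:
Step 0: x=[6.3000] v=[0.0000]
Step 1: x=[6.2872] v=[-0.0853]
Step 2: x=[6.2618] v=[-0.1693]
Step 3: x=[6.2242] v=[-0.2509]
Step 4: x=[6.1749] v=[-0.3290]
Step 5: x=[6.1145] v=[-0.4024]
Step 6: x=[6.0440] v=[-0.4701]
Step 7: x=[5.9643] v=[-0.5311]
Step 8: x=[5.8766] v=[-0.5846]
Step 9: x=[5.7821] v=[-0.6298]
Step 10: x=[5.6822] v=[-0.6660]
Step 11: x=[5.5783] v=[-0.6927]
Step 12: x=[5.4719] v=[-0.7096]
Step 13: x=[5.3644] v=[-0.7164]
Step 14: x=[5.2575] v=[-0.7130]
Step 15: x=[5.1526] v=[-0.6995]
Step 16: x=[5.0512] v=[-0.6761]
Step 17: x=[4.9547] v=[-0.6431]
Step 18: x=[4.8646] v=[-0.6009]
Step 19: x=[4.7821] v=[-0.5502]
Step 20: x=[4.7083] v=[-0.4917]
Step 21: x=[4.6444] v=[-0.4262]
Step 22: x=[4.5912] v=[-0.3546]
Step 23: x=[4.5495] v=[-0.2780]
Step 24: x=[4.5199] v=[-0.1974]
Step 25: x=[4.5028] v=[-0.1140]
Step 26: x=[4.4985] v=[-0.0290]
Step 27: x=[4.5070] v=[0.0564]
First v>=0 after going negative at step 27, time=4.0500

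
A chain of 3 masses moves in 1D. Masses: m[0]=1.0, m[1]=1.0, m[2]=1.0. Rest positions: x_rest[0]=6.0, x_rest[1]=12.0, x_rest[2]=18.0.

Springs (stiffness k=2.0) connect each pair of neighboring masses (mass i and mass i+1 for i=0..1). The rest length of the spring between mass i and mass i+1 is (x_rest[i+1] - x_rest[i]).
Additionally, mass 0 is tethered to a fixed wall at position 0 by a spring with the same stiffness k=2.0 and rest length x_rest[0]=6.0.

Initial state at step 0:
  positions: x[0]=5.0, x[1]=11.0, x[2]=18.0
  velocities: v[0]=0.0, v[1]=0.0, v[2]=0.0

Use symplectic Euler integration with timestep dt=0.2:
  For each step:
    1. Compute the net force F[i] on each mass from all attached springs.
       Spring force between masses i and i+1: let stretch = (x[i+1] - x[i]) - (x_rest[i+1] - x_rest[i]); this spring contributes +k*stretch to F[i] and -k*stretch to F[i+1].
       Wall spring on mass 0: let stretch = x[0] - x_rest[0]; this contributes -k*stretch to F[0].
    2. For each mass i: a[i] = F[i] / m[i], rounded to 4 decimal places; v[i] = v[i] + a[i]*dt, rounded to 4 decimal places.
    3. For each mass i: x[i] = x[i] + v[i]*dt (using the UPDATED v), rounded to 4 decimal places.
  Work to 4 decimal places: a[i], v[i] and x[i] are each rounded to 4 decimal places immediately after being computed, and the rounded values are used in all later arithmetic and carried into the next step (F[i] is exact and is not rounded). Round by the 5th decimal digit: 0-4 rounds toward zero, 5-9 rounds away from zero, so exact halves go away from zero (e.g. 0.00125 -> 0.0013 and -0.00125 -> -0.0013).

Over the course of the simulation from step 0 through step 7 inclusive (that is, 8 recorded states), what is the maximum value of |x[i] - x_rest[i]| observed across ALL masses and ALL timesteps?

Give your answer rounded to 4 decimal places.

Answer: 1.0012

Derivation:
Step 0: x=[5.0000 11.0000 18.0000] v=[0.0000 0.0000 0.0000]
Step 1: x=[5.0800 11.0800 17.9200] v=[0.4000 0.4000 -0.4000]
Step 2: x=[5.2336 11.2272 17.7728] v=[0.7680 0.7360 -0.7360]
Step 3: x=[5.4480 11.4186 17.5820] v=[1.0720 0.9568 -0.9542]
Step 4: x=[5.7042 11.6254 17.3781] v=[1.2810 1.0339 -1.0196]
Step 5: x=[5.9778 11.8187 17.1940] v=[1.3678 0.9665 -0.9207]
Step 6: x=[6.2404 11.9748 17.0598] v=[1.3130 0.7803 -0.6708]
Step 7: x=[6.4625 12.0789 16.9988] v=[1.1106 0.5205 -0.3048]
Max displacement = 1.0012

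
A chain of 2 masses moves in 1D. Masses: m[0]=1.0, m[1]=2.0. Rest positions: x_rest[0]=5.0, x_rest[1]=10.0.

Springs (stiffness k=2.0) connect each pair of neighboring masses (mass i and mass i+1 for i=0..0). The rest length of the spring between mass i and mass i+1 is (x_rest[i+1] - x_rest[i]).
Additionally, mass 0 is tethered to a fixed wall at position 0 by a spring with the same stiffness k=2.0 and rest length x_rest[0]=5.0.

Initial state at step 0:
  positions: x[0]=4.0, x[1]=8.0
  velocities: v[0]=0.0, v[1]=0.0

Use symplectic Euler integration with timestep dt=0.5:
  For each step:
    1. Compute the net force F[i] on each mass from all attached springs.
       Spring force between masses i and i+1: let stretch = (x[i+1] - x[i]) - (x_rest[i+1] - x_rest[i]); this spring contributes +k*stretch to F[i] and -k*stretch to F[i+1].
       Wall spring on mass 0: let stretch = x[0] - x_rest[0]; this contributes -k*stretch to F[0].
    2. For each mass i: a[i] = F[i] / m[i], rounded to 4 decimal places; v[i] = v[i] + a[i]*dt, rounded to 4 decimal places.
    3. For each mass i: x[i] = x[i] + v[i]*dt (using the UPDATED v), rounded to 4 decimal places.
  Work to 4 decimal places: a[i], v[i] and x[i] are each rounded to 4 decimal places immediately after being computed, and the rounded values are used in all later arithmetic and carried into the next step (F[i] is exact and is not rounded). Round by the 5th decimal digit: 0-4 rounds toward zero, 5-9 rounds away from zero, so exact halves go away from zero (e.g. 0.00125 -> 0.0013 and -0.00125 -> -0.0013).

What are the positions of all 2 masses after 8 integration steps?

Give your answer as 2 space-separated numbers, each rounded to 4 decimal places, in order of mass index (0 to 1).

Answer: 5.9426 11.9349

Derivation:
Step 0: x=[4.0000 8.0000] v=[0.0000 0.0000]
Step 1: x=[4.0000 8.2500] v=[0.0000 0.5000]
Step 2: x=[4.1250 8.6875] v=[0.2500 0.8750]
Step 3: x=[4.4688 9.2344] v=[0.6875 1.0938]
Step 4: x=[4.9610 9.8399] v=[0.9843 1.2110]
Step 5: x=[5.4121 10.4757] v=[0.9022 1.2716]
Step 6: x=[5.6890 11.0956] v=[0.5537 1.2398]
Step 7: x=[5.8247 11.6139] v=[0.2713 1.0365]
Step 8: x=[5.9426 11.9349] v=[0.2358 0.6419]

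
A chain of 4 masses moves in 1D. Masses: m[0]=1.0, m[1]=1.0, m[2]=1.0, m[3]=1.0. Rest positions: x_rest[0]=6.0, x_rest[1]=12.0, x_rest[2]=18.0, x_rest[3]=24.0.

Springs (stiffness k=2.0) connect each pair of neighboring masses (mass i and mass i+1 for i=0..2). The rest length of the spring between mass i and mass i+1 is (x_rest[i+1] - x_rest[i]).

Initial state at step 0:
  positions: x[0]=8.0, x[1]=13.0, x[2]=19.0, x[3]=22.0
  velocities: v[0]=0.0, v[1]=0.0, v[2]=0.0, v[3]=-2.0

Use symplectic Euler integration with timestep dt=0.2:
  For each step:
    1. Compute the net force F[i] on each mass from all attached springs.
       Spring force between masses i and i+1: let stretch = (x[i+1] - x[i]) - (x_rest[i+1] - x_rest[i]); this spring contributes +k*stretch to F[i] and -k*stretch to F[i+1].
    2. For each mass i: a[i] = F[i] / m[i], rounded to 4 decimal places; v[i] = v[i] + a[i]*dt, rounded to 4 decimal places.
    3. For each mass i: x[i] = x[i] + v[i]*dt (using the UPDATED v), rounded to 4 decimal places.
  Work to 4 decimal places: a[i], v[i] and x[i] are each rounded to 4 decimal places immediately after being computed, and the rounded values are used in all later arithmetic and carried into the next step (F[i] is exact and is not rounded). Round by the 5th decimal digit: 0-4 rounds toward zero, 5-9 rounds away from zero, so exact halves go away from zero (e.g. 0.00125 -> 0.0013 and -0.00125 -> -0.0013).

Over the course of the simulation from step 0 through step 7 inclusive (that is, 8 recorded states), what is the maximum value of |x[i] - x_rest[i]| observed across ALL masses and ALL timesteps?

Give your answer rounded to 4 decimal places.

Step 0: x=[8.0000 13.0000 19.0000 22.0000] v=[0.0000 0.0000 0.0000 -2.0000]
Step 1: x=[7.9200 13.0800 18.7600 21.8400] v=[-0.4000 0.4000 -1.2000 -0.8000]
Step 2: x=[7.7728 13.2016 18.3120 21.9136] v=[-0.7360 0.6080 -2.2400 0.3680]
Step 3: x=[7.5799 13.2977 17.7433 22.1791] v=[-0.9645 0.4806 -2.8435 1.3274]
Step 4: x=[7.3644 13.2920 17.1738 22.5697] v=[-1.0774 -0.0283 -2.8474 1.9531]
Step 5: x=[7.1431 13.1227 16.7254 23.0086] v=[-1.1064 -0.8466 -2.2418 2.1947]
Step 6: x=[6.9202 12.7632 16.4915 23.4249] v=[-1.1146 -1.7974 -1.1696 2.0814]
Step 7: x=[6.6847 12.2345 16.5140 23.7665] v=[-1.1774 -2.6433 0.1124 1.7080]
Max displacement = 2.1600

Answer: 2.1600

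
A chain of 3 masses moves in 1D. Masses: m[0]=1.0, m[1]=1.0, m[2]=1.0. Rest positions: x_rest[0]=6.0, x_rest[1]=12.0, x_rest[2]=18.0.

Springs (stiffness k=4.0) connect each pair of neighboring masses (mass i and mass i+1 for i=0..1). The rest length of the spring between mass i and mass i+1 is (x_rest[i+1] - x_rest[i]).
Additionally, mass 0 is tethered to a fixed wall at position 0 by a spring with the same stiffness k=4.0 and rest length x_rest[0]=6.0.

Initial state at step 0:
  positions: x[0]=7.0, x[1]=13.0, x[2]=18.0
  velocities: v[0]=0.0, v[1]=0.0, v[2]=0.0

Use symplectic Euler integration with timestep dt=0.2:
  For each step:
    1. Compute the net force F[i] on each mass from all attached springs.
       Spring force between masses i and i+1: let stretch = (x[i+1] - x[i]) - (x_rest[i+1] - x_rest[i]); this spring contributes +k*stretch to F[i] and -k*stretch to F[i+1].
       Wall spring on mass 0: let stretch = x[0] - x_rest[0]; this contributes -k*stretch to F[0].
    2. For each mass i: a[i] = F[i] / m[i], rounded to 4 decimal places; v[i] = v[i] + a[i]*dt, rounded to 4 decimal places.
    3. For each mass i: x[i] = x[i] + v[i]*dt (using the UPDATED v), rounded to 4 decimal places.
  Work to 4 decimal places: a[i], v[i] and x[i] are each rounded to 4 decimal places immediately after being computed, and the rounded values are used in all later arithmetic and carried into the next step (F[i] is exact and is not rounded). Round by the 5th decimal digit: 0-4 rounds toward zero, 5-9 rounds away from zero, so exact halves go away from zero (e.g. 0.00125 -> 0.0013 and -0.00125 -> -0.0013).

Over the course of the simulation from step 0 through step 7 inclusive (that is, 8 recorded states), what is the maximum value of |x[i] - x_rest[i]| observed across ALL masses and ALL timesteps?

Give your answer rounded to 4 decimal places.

Step 0: x=[7.0000 13.0000 18.0000] v=[0.0000 0.0000 0.0000]
Step 1: x=[6.8400 12.8400 18.1600] v=[-0.8000 -0.8000 0.8000]
Step 2: x=[6.5456 12.5712 18.4288] v=[-1.4720 -1.3440 1.3440]
Step 3: x=[6.1680 12.2755 18.7204] v=[-1.8880 -1.4784 1.4579]
Step 4: x=[5.7807 12.0338 18.9408] v=[-1.9364 -1.2085 1.1020]
Step 5: x=[5.4690 11.8967 19.0161] v=[-1.5585 -0.6854 0.3764]
Step 6: x=[5.3107 11.8703 18.9123] v=[-0.7915 -0.1320 -0.5191]
Step 7: x=[5.3522 11.9211 18.6418] v=[0.2076 0.2539 -1.3527]
Max displacement = 1.0161

Answer: 1.0161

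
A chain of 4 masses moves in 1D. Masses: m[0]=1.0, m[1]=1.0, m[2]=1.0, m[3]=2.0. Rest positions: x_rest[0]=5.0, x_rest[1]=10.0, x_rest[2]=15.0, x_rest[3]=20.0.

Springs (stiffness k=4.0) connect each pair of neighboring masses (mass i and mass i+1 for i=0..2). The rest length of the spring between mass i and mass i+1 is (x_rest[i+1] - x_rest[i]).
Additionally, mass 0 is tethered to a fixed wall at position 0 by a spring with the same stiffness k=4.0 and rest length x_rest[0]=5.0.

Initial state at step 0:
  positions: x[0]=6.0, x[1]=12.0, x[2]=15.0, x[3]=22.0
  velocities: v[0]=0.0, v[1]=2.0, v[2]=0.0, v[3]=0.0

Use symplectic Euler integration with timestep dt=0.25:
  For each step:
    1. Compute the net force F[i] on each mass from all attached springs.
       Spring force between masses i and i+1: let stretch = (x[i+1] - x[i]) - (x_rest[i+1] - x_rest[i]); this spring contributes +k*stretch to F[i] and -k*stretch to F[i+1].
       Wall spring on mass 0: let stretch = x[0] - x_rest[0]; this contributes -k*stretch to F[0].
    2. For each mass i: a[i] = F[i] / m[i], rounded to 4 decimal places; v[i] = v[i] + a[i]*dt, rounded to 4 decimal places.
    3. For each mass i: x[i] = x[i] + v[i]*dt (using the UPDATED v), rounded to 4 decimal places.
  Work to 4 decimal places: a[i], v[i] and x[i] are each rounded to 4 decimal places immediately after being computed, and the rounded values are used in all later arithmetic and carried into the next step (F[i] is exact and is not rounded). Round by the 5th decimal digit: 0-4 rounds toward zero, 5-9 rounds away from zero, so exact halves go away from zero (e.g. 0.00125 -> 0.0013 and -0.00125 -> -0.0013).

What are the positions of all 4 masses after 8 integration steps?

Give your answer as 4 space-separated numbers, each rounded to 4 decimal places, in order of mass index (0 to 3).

Answer: 6.0524 10.1242 14.9842 21.6841

Derivation:
Step 0: x=[6.0000 12.0000 15.0000 22.0000] v=[0.0000 2.0000 0.0000 0.0000]
Step 1: x=[6.0000 11.7500 16.0000 21.7500] v=[0.0000 -1.0000 4.0000 -1.0000]
Step 2: x=[5.9375 11.1250 17.3750 21.4063] v=[-0.2500 -2.5000 5.5000 -1.3750]
Step 3: x=[5.6875 10.7656 18.1953 21.1836] v=[-1.0000 -1.4375 3.2813 -0.8907]
Step 4: x=[5.2852 10.9941 17.9053 21.2124] v=[-1.6094 0.9141 -1.1601 0.1152]
Step 5: x=[4.9888 11.5232 16.7143 21.4528] v=[-1.1857 2.1164 -4.7642 0.9617]
Step 6: x=[5.0788 11.7165 15.4101 21.7259] v=[0.3599 0.7731 -5.2168 1.0925]
Step 7: x=[5.5585 11.1738 14.7615 21.8346] v=[1.9188 -2.1710 -2.5946 0.4346]
Step 8: x=[6.0524 10.1242 14.9842 21.6841] v=[1.9756 -4.1986 0.8908 -0.6020]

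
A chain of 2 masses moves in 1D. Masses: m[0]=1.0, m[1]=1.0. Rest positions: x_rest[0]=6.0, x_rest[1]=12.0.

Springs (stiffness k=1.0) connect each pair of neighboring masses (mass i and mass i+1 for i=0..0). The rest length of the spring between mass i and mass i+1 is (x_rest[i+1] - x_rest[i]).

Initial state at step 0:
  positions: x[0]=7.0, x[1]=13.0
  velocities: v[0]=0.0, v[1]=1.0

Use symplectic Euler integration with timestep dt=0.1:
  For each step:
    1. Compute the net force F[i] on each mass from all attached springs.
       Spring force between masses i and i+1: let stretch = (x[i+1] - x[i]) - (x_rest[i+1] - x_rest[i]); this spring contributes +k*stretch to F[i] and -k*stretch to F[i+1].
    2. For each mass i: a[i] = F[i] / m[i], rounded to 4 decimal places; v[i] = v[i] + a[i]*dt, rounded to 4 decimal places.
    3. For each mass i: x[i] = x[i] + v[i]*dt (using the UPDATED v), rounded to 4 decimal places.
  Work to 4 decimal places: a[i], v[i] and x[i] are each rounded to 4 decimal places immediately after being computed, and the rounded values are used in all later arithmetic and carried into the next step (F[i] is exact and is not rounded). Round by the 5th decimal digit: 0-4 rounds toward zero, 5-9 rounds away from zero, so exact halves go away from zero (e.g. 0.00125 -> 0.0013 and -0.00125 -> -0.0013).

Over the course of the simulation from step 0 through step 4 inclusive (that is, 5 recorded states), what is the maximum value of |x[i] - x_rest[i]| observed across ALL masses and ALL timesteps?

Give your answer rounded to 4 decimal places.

Answer: 1.3901

Derivation:
Step 0: x=[7.0000 13.0000] v=[0.0000 1.0000]
Step 1: x=[7.0000 13.1000] v=[0.0000 1.0000]
Step 2: x=[7.0010 13.1990] v=[0.0100 0.9900]
Step 3: x=[7.0040 13.2960] v=[0.0298 0.9702]
Step 4: x=[7.0099 13.3901] v=[0.0590 0.9410]
Max displacement = 1.3901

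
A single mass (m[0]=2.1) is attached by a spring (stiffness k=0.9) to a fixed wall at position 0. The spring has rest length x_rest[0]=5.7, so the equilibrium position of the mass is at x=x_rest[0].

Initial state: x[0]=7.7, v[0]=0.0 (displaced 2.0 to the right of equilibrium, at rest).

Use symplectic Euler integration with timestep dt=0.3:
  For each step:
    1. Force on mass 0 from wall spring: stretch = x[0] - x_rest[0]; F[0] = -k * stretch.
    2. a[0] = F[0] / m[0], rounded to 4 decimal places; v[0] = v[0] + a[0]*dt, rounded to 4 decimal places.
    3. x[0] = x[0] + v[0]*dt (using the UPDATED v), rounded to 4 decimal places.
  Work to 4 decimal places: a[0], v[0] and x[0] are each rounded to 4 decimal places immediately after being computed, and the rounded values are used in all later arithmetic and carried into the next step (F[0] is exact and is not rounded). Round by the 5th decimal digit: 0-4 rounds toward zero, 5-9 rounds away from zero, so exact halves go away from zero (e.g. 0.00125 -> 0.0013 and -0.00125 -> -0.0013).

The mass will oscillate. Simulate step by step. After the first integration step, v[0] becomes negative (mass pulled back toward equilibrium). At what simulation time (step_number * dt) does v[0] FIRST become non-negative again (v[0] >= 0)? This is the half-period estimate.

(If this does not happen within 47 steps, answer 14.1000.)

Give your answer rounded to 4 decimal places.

Answer: 4.8000

Derivation:
Step 0: x=[7.7000] v=[0.0000]
Step 1: x=[7.6229] v=[-0.2571]
Step 2: x=[7.4716] v=[-0.5043]
Step 3: x=[7.2520] v=[-0.7321]
Step 4: x=[6.9725] v=[-0.9316]
Step 5: x=[6.6439] v=[-1.0952]
Step 6: x=[6.2789] v=[-1.2166]
Step 7: x=[5.8916] v=[-1.2910]
Step 8: x=[5.4969] v=[-1.3156]
Step 9: x=[5.1101] v=[-1.2895]
Step 10: x=[4.7460] v=[-1.2137]
Step 11: x=[4.4187] v=[-1.0910]
Step 12: x=[4.1408] v=[-0.9263]
Step 13: x=[3.9231] v=[-0.7258]
Step 14: x=[3.7739] v=[-0.4974]
Step 15: x=[3.6990] v=[-0.2498]
Step 16: x=[3.7013] v=[0.0075]
First v>=0 after going negative at step 16, time=4.8000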